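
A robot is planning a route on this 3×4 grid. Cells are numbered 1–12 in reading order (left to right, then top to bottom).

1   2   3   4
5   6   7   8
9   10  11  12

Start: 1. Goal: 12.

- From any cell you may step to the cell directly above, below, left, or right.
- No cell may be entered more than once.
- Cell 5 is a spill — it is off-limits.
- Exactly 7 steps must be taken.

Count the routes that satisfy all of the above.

4

Need simple routes of exactly 7 moves from 1 to 12 (Manhattan distance 5, so 1 moves are spent on a detour and 1 undoing it).
Enumerating: 1 2 6 10 11 7 8 12 | 1 2 6 7 3 4 8 12 | 1 2 3 7 6 10 11 12 | 1 2 3 4 8 7 11 12.
That gives 4 routes.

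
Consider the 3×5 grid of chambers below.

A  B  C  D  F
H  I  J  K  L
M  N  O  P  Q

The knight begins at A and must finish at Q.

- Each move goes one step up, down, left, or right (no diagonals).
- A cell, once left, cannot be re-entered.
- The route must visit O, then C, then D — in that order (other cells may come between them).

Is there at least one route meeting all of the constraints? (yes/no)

yes

One route that works: A → H → M → N → O → J → C → D → K → P → Q.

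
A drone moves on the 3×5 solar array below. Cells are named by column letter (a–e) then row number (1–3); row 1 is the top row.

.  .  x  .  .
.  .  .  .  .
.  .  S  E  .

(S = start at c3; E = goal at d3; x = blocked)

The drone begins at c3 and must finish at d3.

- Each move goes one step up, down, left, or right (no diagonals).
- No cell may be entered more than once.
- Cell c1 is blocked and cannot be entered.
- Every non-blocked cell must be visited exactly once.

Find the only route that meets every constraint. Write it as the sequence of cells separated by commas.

c3, b3, a3, a2, a1, b1, b2, c2, d2, d1, e1, e2, e3, d3

Need to visit all 14 open cells exactly once, starting at c3 and ending at d3.
Cell d1 has only two open neighbours (d2 and e1), so the path must pass straight through it: one of those is the cell it's entered from and the other is where it exits.
Route from c3: 2× left (reaching a3), 2× up (reaching a1), right to b1, down to b2, 2× right (reaching d2), up to d1, right to e1, 2× down (reaching e3), left to d3 — 13 moves in all.
Check: all 14 open cells covered.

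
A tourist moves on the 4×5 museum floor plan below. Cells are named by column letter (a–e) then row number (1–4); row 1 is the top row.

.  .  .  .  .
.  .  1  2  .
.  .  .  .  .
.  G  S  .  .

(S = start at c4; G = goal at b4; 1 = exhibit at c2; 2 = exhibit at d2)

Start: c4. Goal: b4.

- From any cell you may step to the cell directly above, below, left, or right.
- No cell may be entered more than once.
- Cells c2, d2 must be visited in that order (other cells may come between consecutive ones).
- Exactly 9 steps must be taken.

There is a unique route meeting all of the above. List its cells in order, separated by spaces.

c4 c3 c2 d2 d1 c1 b1 b2 b3 b4

The waypoints must appear in the order c2, d2, with no cell reused.
Route from c4: up 2 to c2, right 1 to d2, up 1 to d1, left 2 to b1, down 3 to b4 — 9 moves in all.
Check: order respected (1 at step 2, 2 at step 3); 9 moves as required.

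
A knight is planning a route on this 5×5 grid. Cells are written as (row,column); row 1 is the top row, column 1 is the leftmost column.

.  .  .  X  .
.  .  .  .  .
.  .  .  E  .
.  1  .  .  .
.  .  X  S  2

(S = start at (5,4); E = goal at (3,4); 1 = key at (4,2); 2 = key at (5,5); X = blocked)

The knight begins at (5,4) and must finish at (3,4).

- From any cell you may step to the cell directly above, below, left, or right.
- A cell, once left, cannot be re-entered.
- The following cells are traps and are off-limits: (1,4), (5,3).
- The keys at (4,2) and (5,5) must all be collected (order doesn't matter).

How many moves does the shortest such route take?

8

Any route passes through (4,2) and (5,5) in some order between (5,4) and (3,4). Summing Manhattan distances along each leg and taking the cheapest ordering ((5,4) → (5,5) → (4,2) → (3,4)) gives a lower bound of 1 + 4 + 3 = 8 moves.
A route of 8 moves achieves this: (5,4) → (5,5) → (4,5) → (4,4) → (4,3) → (4,2) → (3,2) → (3,3) → (3,4).
Since 8 matches the lower bound, it is optimal.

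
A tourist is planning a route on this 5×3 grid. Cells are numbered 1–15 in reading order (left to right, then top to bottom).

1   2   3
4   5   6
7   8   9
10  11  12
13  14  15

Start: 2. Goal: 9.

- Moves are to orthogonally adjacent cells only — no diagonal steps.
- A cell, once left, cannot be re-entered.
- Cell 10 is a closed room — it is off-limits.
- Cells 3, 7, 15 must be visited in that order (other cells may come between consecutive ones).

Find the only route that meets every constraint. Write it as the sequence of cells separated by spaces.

2 3 6 5 4 7 8 11 14 15 12 9

The waypoints must appear in the order 3, 7, 15, with no cell reused.
Route from 2: right 1 to 3, down 1 to 6, left 2 to 4, down 1 to 7, right 1 to 8, down 2 to 14, right 1 to 15, up 2 to 9 — 11 moves in all.
Check: order respected (3 at step 1, 7 at step 5, 15 at step 9).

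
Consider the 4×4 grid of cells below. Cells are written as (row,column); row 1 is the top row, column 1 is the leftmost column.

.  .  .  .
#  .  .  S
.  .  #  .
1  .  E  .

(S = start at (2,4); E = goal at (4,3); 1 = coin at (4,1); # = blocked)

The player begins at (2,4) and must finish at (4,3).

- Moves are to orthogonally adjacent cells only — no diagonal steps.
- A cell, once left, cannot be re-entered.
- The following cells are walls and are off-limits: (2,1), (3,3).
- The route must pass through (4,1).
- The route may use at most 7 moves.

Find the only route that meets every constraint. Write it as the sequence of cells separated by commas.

The budget equals the shortest possible length, so every move has to be on a shortest route through the required cells.
Route from (2,4): 2× left (reaching (2,2)), down to (3,2), left to (3,1), down to (4,1), 2× right (reaching (4,3)) — 7 moves in all.
Check: all required cells visited; 7 ≤ 7 moves.

(2,4), (2,3), (2,2), (3,2), (3,1), (4,1), (4,2), (4,3)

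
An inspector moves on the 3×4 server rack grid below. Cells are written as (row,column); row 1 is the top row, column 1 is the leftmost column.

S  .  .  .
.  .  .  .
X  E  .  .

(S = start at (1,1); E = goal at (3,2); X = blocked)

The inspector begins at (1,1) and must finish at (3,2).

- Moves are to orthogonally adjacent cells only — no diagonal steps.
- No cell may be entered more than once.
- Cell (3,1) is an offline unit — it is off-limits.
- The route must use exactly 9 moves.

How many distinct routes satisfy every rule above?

Need simple routes of exactly 9 moves from (1,1) to (3,2) (Manhattan distance 3, so 3 moves are spent on a detour and 3 undoing it).
Enumerating: (1,1) (2,1) (2,2) (1,2) (1,3) (2,3) (2,4) (3,4) (3,3) (3,2) | (1,1) (2,1) (2,2) (1,2) (1,3) (1,4) (2,4) (3,4) (3,3) (3,2) | (1,1) (2,1) (2,2) (1,2) (1,3) (1,4) (2,4) (2,3) (3,3) (3,2) | (1,1) (2,1) (2,2) (2,3) (1,3) (1,4) (2,4) (3,4) (3,3) (3,2) | (1,1) (1,2) (2,2) (2,3) (1,3) (1,4) (2,4) (3,4) (3,3) (3,2) | (1,1) (1,2) (1,3) (1,4) (2,4) (3,4) (3,3) (2,3) (2,2) (3,2).
That gives 6 routes.

6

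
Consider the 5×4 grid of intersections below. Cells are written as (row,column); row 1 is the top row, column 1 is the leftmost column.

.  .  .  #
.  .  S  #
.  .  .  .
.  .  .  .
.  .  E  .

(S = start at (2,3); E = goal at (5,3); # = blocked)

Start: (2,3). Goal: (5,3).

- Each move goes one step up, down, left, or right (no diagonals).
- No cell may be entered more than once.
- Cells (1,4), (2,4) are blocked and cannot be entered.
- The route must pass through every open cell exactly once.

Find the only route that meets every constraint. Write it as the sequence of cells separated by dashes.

(2,3) - (1,3) - (1,2) - (1,1) - (2,1) - (2,2) - (3,2) - (3,1) - (4,1) - (5,1) - (5,2) - (4,2) - (4,3) - (3,3) - (3,4) - (4,4) - (5,4) - (5,3)

Need to visit all 18 open cells exactly once, starting at (2,3) and ending at (5,3).
Cell (5,4) has only two open neighbours ((4,4) and (5,3)), so the path must pass straight through it: one of those is the cell it's entered from and the other is where it exits.
Route from (2,3): up 1 to (1,3), left 2 to (1,1), down 1 to (2,1), right 1 to (2,2), down 1 to (3,2), left 1 to (3,1), down 2 to (5,1), right 1 to (5,2), up 1 to (4,2), right 1 to (4,3), up 1 to (3,3), right 1 to (3,4), down 2 to (5,4), left 1 to (5,3) — 17 moves in all.
Check: all 18 open cells covered.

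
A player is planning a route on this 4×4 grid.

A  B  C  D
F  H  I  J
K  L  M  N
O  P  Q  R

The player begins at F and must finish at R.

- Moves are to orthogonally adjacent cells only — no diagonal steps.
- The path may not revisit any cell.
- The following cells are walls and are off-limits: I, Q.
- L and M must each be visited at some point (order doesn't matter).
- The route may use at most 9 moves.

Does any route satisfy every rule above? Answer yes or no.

One route that works: F → K → L → M → N → R.

yes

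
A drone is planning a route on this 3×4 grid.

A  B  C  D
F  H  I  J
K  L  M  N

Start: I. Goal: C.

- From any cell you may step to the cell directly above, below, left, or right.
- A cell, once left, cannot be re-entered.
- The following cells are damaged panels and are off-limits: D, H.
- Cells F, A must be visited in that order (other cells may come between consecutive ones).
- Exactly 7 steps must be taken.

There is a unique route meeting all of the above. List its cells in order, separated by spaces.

I M L K F A B C

The waypoints must appear in the order F, A, with no cell reused.
Route from I: down to M, 2× left (reaching K), 2× up (reaching A), 2× right (reaching C) — 7 moves in all.
Check: order respected (F at step 4, A at step 5); 7 moves as required.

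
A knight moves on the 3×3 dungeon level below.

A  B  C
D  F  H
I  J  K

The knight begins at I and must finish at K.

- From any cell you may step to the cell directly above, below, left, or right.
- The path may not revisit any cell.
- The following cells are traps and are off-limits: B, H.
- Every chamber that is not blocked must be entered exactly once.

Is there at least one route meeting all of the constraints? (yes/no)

no

Cell A has only one open neighbour but is neither the start nor the goal, so a Hamiltonian route would have to both enter and leave it through the same neighbour — impossible without revisiting.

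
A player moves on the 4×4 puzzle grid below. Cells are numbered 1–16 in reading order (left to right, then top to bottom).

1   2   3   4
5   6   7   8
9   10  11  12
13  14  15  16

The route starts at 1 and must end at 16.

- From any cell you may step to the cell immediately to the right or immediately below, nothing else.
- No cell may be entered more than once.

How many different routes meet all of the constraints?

20

A right/down-only route from 1 to 16 makes exactly 3 down-moves and 3 right-moves in some order.
With no other constraints that would be C(6,3) = 20 routes.
That gives 20 routes.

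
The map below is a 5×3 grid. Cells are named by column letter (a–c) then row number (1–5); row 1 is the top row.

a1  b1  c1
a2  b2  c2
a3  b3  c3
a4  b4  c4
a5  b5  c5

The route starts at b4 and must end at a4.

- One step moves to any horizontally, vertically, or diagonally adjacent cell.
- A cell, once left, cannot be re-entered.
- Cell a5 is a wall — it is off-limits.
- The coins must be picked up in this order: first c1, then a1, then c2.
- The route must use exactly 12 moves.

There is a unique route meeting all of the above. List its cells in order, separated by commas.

The waypoints must appear in the order c1, a1, c2, with no cell reused.
Route from b4: up-left to a3, 2× up-right (reaching c1), 2× left (reaching a1), down to a2, down-right to b3, up-right to c2, 2× down (reaching c4), down-left to b5, up-left to a4 — 12 moves in all.
Check: order respected (c1 at step 3, a1 at step 5, c2 at step 8); 12 moves as required.

b4, a3, b2, c1, b1, a1, a2, b3, c2, c3, c4, b5, a4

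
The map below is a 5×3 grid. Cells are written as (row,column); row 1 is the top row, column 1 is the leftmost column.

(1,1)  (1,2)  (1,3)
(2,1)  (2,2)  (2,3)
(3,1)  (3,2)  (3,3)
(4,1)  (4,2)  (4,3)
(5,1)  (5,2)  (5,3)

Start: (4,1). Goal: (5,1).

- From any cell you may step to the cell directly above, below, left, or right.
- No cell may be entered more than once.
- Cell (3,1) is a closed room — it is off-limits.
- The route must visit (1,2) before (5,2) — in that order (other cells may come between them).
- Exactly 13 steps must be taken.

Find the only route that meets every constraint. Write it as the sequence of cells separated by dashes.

(4,1) - (4,2) - (3,2) - (2,2) - (2,1) - (1,1) - (1,2) - (1,3) - (2,3) - (3,3) - (4,3) - (5,3) - (5,2) - (5,1)

The waypoints must appear in the order (1,2), (5,2), with no cell reused.
Route from (4,1): right 1 to (4,2), up 2 to (2,2), left 1 to (2,1), up 1 to (1,1), right 2 to (1,3), down 4 to (5,3), left 2 to (5,1) — 13 moves in all.
Check: order respected ((1,2) at step 6, (5,2) at step 12); 13 moves as required.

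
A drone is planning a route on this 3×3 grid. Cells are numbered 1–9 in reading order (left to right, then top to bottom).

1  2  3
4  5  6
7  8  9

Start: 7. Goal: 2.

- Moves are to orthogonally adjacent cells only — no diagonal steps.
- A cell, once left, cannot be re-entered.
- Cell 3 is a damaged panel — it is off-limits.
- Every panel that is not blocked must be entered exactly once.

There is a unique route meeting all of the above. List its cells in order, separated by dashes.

Need to visit all 8 open cells exactly once, starting at 7 and ending at 2.
Cell 6 has only two open neighbours (9 and 5), so the path must pass straight through it: one of those is the cell it's entered from and the other is where it exits.
Route from 7: right 2 to 9, up 1 to 6, left 2 to 4, up 1 to 1, right 1 to 2 — 7 moves in all.
Check: all 8 open cells covered.

7 - 8 - 9 - 6 - 5 - 4 - 1 - 2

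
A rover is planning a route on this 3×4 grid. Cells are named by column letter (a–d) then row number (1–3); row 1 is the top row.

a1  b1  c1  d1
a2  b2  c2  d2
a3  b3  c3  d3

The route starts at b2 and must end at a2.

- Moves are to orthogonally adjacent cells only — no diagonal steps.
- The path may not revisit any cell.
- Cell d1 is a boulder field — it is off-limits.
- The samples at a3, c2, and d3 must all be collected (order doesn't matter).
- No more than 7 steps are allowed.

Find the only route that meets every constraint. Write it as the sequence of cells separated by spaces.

b2 c2 d2 d3 c3 b3 a3 a2

The budget equals the shortest possible length, so every move has to be on a shortest route through the required cells.
Route from b2: right 2 to d2, down 1 to d3, left 3 to a3, up 1 to a2 — 7 moves in all.
Check: all required cells visited; 7 ≤ 7 moves.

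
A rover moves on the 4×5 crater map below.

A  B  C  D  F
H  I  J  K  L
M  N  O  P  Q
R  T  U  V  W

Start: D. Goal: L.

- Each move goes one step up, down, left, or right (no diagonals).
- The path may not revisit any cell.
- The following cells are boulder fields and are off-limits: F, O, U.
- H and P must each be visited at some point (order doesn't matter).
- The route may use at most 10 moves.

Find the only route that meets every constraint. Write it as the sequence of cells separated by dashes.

D - C - B - A - H - I - J - K - P - Q - L

Any route must reach H and P and still end at L within 10 moves, so the order of the required stops is forced.
Route from D: 3× left (reaching A), down to H, 3× right (reaching K), down to P, right to Q, up to L — 10 moves in all.
Check: all required cells visited; 10 ≤ 10 moves.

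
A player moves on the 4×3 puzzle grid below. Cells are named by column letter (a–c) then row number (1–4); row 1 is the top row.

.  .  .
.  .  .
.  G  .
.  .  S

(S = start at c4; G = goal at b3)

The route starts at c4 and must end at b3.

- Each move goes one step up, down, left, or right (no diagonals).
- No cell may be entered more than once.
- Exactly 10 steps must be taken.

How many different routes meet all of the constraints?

7

Need simple routes of exactly 10 moves from c4 to b3 (Manhattan distance 2, so 4 moves are spent on a detour and 4 undoing it).
Enumerating: c4 c3 c2 c1 b1 b2 a2 a3 a4 b4 b3 | c4 c3 c2 c1 b1 a1 a2 a3 a4 b4 b3 | c4 c3 c2 b2 b1 a1 a2 a3 a4 b4 b3 | c4 b4 a4 a3 a2 a1 b1 b2 c2 c3 b3 | c4 b4 a4 a3 a2 a1 b1 c1 c2 c3 b3 | c4 b4 a4 a3 a2 a1 b1 c1 c2 b2 b3 | c4 b4 a4 a3 a2 b2 b1 c1 c2 c3 b3.
That gives 7 routes.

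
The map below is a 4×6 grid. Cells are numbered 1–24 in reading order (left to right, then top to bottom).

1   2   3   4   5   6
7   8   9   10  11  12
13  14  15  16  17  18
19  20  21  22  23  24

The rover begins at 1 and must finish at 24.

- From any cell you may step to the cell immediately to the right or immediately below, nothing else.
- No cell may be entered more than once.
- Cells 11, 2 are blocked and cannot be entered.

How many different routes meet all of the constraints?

A right/down-only route from 1 to 24 makes exactly 3 down-moves and 5 right-moves in some order.
With no other constraints that would be C(8,3) = 56 routes.
Subtract routes through each blocked cell (inclusion–exclusion for overlaps): − through 2: 35 − through 11: 15 + through 2&11: 12 → 18.
That gives 18 routes.

18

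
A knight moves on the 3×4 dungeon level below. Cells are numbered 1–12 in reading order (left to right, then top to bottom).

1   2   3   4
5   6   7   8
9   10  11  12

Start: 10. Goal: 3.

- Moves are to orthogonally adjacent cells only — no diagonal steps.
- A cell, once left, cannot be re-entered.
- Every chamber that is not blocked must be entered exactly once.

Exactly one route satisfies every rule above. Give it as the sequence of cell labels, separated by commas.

Need to visit all 12 open cells exactly once, starting at 10 and ending at 3.
Cell 12 has only two open neighbours (8 and 11), so the path must pass straight through it: one of those is the cell it's entered from and the other is where it exits.
Route from 10: left to 9, 2× up (reaching 1), right to 2, down to 6, right to 7, down to 11, right to 12, 2× up (reaching 4), left to 3 — 11 moves in all.
Check: all 12 open cells covered.

10, 9, 5, 1, 2, 6, 7, 11, 12, 8, 4, 3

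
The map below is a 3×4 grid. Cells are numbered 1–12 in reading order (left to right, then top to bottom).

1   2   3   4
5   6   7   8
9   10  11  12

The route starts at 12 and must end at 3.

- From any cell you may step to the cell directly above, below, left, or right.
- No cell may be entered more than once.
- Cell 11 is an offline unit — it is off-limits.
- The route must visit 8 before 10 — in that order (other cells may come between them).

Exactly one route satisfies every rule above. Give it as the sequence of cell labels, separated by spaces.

The waypoints must appear in the order 8, 10, with no cell reused.
Route from 12: up 1 to 8, left 2 to 6, down 1 to 10, left 1 to 9, up 2 to 1, right 2 to 3 — 9 moves in all.
Check: order respected (8 at step 1, 10 at step 4).

12 8 7 6 10 9 5 1 2 3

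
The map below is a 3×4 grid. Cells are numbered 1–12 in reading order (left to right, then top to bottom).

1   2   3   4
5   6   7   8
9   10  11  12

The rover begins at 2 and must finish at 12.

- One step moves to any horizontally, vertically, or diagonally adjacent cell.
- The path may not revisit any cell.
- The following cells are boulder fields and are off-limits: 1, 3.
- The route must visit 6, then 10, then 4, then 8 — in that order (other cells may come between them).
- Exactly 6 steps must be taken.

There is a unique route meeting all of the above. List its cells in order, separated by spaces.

2 6 10 7 4 8 12

The waypoints must appear in the order 6, 10, 4, 8, with no cell reused.
Route from 2: 2× down (reaching 10), 2× up-right (reaching 4), 2× down (reaching 12) — 6 moves in all.
Check: order respected (6 at step 1, 10 at step 2, 4 at step 4, 8 at step 5); 6 moves as required.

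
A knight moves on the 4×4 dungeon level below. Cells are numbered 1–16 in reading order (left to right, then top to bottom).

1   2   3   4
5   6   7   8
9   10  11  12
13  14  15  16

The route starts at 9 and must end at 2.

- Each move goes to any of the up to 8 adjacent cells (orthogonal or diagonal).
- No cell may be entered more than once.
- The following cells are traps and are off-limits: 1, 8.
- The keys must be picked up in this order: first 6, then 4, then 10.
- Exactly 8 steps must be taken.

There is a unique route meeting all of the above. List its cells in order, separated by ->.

The waypoints must appear in the order 6, 4, 10, with no cell reused.
Route from 9: 2× up-right (reaching 3), right to 4, down-left to 7, down to 11, left to 10, up-left to 5, up-right to 2 — 8 moves in all.
Check: order respected (6 at step 1, 4 at step 3, 10 at step 6); 8 moves as required.

9 -> 6 -> 3 -> 4 -> 7 -> 11 -> 10 -> 5 -> 2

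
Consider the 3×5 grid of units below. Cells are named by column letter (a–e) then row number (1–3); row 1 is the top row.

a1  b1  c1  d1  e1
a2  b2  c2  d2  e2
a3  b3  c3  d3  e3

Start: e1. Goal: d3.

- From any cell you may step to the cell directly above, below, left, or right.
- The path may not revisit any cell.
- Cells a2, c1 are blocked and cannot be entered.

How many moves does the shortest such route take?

3

The Manhattan distance from e1 to d3 is |1−3| + |5−4| = 3, so at least 3 moves are needed.
A route of 3 moves achieves this: e1 → e2 → e3 → d3.
Since 3 matches the lower bound, it is optimal.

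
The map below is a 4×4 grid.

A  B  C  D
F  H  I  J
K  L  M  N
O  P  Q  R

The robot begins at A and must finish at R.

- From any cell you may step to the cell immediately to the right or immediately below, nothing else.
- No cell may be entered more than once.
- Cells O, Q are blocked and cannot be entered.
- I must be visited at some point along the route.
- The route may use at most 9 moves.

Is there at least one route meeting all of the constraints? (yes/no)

yes

One route that works: A → F → H → I → M → N → R.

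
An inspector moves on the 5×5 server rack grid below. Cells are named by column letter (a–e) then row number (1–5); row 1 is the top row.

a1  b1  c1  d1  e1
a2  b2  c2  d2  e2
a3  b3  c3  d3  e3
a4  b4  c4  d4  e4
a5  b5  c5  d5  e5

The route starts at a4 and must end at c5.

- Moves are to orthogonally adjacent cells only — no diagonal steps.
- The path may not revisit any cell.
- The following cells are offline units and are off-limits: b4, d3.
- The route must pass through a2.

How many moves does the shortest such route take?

7

Any route passes through a2 somewhere between a4 and c5. Summing Manhattan distances along the two legs (a4 → a2 → c5) gives a lower bound of 2 + 5 = 7 moves.
A route of 7 moves achieves this: a4 → a3 → a2 → b2 → b3 → c3 → c4 → c5.
Since 7 matches the lower bound, it is optimal.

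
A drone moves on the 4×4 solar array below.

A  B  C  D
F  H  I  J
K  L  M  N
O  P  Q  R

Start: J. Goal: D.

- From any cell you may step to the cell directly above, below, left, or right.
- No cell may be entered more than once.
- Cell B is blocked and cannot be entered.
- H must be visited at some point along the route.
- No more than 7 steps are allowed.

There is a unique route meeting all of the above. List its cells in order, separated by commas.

J, N, M, L, H, I, C, D

Any route must reach H and still end at D within 7 moves, so the order of the required stops is forced.
Route from J: down 1 to N, left 2 to L, up 1 to H, right 1 to I, up 1 to C, right 1 to D — 7 moves in all.
Check: all required cells visited; 7 ≤ 7 moves.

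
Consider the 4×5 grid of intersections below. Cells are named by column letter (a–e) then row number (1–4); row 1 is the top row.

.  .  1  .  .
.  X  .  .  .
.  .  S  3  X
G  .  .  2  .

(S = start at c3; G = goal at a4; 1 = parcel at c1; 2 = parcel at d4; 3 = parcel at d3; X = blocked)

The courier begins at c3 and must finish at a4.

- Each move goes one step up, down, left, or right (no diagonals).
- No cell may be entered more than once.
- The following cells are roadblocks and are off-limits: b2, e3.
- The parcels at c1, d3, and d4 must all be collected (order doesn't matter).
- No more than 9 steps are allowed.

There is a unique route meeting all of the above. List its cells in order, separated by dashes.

c3 - c2 - c1 - d1 - d2 - d3 - d4 - c4 - b4 - a4

Any route must reach c1, d3, and d4 and still end at a4 within 9 moves, so the order of the required stops is forced.
Route from c3: up 2 to c1, right 1 to d1, down 3 to d4, left 3 to a4 — 9 moves in all.
Check: all required cells visited; 9 ≤ 9 moves.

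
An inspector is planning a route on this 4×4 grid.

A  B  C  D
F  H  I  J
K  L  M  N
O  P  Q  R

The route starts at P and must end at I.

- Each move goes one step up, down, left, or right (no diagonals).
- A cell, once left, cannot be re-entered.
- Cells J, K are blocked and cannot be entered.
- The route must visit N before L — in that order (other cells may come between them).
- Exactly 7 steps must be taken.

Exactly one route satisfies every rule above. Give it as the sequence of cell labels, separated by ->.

P -> Q -> R -> N -> M -> L -> H -> I

The waypoints must appear in the order N, L, with no cell reused.
Route from P: right 2 to R, up 1 to N, left 2 to L, up 1 to H, right 1 to I — 7 moves in all.
Check: order respected (N at step 3, L at step 5); 7 moves as required.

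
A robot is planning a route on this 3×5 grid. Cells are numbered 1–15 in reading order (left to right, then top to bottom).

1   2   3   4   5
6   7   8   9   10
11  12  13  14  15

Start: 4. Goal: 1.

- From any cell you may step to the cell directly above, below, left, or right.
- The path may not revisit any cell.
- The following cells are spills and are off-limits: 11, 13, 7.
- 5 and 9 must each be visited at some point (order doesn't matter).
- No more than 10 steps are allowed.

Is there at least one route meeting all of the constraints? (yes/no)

yes

One route that works: 4 → 5 → 10 → 9 → 8 → 3 → 2 → 1.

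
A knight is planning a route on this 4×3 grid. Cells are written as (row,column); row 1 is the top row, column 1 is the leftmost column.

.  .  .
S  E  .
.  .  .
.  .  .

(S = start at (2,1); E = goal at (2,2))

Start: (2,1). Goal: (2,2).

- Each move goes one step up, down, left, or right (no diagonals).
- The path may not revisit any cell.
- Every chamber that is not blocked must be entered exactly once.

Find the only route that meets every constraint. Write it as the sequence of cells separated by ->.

(2,1) -> (1,1) -> (1,2) -> (1,3) -> (2,3) -> (3,3) -> (4,3) -> (4,2) -> (4,1) -> (3,1) -> (3,2) -> (2,2)

Need to visit all 12 open cells exactly once, starting at (2,1) and ending at (2,2).
Cell (4,1) has only two open neighbours ((3,1) and (4,2)), so the path must pass straight through it: one of those is the cell it's entered from and the other is where it exits.
Route from (2,1): up to (1,1), 2× right (reaching (1,3)), 3× down (reaching (4,3)), 2× left (reaching (4,1)), up to (3,1), right to (3,2), up to (2,2) — 11 moves in all.
Check: all 12 open cells covered.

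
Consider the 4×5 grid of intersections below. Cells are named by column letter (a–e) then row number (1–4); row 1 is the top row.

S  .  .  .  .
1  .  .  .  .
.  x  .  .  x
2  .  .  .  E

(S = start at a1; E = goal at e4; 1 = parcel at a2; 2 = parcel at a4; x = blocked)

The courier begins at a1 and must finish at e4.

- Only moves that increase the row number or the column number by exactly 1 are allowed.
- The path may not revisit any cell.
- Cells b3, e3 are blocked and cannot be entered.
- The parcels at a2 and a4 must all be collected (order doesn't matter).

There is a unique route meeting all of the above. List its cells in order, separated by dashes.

a1 - a2 - a3 - a4 - b4 - c4 - d4 - e4

Moves only go right or down, so the column and row indices never decrease.
Route from a1: down 3 to a4, right 4 to e4 — 7 moves in all.
Check: all required cells visited.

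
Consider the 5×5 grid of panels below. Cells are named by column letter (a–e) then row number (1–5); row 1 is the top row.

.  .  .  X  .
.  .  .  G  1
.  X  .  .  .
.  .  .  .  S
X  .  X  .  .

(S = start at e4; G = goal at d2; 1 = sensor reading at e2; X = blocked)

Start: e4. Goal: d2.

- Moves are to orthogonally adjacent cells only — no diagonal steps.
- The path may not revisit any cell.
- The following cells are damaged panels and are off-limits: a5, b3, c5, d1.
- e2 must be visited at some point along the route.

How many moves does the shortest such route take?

3

Any route passes through e2 somewhere between e4 and d2. Summing Manhattan distances along the two legs (e4 → e2 → d2) gives a lower bound of 2 + 1 = 3 moves.
A route of 3 moves achieves this: e4 → e3 → e2 → d2.
Since 3 matches the lower bound, it is optimal.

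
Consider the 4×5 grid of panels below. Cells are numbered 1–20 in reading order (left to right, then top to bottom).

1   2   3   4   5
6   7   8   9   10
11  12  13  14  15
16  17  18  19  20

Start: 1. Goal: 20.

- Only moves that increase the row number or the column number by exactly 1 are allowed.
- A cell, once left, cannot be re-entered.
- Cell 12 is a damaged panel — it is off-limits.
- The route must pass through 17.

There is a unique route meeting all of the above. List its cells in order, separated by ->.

1 -> 6 -> 11 -> 16 -> 17 -> 18 -> 19 -> 20

Moves only go right or down, so the column and row indices never decrease.
Route from 1: 3× down (reaching 16), 4× right (reaching 20) — 7 moves in all.
Check: all required cells visited.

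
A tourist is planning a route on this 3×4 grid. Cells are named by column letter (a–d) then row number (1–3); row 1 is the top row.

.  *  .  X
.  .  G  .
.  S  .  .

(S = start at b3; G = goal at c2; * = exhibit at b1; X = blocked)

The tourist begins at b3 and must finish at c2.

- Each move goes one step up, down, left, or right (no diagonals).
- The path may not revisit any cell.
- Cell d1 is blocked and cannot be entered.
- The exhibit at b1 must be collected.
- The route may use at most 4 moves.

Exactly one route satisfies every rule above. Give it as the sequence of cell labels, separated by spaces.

b3 b2 b1 c1 c2

The 4-move cap with required stops at b1 leaves no slack for detours.
Route from b3: 2× up (reaching b1), right to c1, down to c2 — 4 moves in all.
Check: all required cells visited; 4 ≤ 4 moves.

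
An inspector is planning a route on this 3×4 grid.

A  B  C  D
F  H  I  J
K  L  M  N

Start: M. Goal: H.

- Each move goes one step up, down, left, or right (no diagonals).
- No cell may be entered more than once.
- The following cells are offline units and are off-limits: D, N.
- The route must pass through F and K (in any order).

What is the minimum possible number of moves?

4

Any route passes through F and K in some order between M and H. Summing Manhattan distances along each leg and taking the cheapest ordering (M → K → F → H) gives a lower bound of 2 + 1 + 1 = 4 moves.
A route of 4 moves achieves this: M → L → K → F → H.
Since 4 matches the lower bound, it is optimal.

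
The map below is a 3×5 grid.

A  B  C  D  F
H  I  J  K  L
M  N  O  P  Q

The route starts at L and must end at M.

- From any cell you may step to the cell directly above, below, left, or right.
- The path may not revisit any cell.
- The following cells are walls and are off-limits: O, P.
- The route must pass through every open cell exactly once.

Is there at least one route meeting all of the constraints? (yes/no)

Cell Q has only one open neighbour but is neither the start nor the goal, so a Hamiltonian route would have to both enter and leave it through the same neighbour — impossible without revisiting.

no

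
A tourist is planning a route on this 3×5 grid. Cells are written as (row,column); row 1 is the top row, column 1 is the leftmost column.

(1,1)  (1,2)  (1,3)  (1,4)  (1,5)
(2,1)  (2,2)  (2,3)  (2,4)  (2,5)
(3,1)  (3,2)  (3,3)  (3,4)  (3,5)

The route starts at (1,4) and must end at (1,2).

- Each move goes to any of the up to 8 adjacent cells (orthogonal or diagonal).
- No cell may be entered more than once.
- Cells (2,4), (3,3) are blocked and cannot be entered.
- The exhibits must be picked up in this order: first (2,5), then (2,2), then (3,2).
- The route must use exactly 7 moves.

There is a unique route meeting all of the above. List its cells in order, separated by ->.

(1,4) -> (2,5) -> (3,4) -> (2,3) -> (2,2) -> (3,2) -> (2,1) -> (1,2)

The waypoints must appear in the order (2,5), (2,2), (3,2), with no cell reused.
Route from (1,4): down-right to (2,5), down-left to (3,4), up-left to (2,3), left to (2,2), down to (3,2), up-left to (2,1), up-right to (1,2) — 7 moves in all.
Check: order respected ((2,5) at step 1, (2,2) at step 4, (3,2) at step 5); 7 moves as required.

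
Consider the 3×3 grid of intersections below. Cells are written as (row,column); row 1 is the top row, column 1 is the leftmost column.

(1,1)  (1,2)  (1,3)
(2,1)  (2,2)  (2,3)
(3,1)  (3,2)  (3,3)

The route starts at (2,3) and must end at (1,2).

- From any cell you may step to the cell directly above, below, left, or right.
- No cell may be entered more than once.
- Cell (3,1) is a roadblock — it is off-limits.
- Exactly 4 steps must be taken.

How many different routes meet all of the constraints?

Need simple routes of exactly 4 moves from (2,3) to (1,2) (Manhattan distance 2, so 1 moves are spent on a detour and 1 undoing it).
Enumerating: (2,3) (3,3) (3,2) (2,2) (1,2) | (2,3) (2,2) (2,1) (1,1) (1,2).
That gives 2 routes.

2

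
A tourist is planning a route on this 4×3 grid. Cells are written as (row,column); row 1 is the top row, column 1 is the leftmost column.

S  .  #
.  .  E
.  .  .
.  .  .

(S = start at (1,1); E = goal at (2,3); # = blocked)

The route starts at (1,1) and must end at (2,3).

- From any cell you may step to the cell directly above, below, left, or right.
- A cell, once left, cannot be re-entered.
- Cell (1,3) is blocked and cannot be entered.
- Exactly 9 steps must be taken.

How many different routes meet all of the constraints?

6

Need simple routes of exactly 9 moves from (1,1) to (2,3) (Manhattan distance 3, so 3 moves are spent on a detour and 3 undoing it).
Enumerating: (1,1) (2,1) (3,1) (4,1) (4,2) (4,3) (3,3) (3,2) (2,2) (2,3) | (1,1) (2,1) (2,2) (3,2) (3,1) (4,1) (4,2) (4,3) (3,3) (2,3) | (1,1) (1,2) (2,2) (3,2) (3,1) (4,1) (4,2) (4,3) (3,3) (2,3) | (1,1) (1,2) (2,2) (2,1) (3,1) (4,1) (4,2) (3,2) (3,3) (2,3) | (1,1) (1,2) (2,2) (2,1) (3,1) (4,1) (4,2) (4,3) (3,3) (2,3) | (1,1) (1,2) (2,2) (2,1) (3,1) (3,2) (4,2) (4,3) (3,3) (2,3).
That gives 6 routes.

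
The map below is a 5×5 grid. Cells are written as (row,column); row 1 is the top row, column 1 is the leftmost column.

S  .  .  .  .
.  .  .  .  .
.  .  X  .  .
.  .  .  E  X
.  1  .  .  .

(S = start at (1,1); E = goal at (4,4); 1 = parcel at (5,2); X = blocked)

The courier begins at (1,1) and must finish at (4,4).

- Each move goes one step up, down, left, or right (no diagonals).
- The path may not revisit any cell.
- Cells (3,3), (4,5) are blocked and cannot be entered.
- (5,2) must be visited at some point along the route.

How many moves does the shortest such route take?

Any route passes through (5,2) somewhere between (1,1) and (4,4). Summing Manhattan distances along the two legs ((1,1) → (5,2) → (4,4)) gives a lower bound of 5 + 3 = 8 moves.
A route of 8 moves achieves this: (1,1) → (2,1) → (3,1) → (4,1) → (5,1) → (5,2) → (4,2) → (4,3) → (4,4).
Since 8 matches the lower bound, it is optimal.

8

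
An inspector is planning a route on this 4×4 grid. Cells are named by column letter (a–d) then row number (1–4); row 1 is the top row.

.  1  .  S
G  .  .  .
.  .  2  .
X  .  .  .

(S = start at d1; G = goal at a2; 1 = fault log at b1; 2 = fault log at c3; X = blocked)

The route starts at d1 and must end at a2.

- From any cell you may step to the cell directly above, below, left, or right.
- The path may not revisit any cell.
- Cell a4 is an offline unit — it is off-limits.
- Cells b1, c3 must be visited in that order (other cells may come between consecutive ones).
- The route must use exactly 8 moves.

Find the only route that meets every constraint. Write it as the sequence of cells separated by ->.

d1 -> c1 -> b1 -> b2 -> c2 -> c3 -> b3 -> a3 -> a2

The waypoints must appear in the order b1, c3, with no cell reused.
Route from d1: 2× left (reaching b1), down to b2, right to c2, down to c3, 2× left (reaching a3), up to a2 — 8 moves in all.
Check: order respected (1 at step 2, 2 at step 5); 8 moves as required.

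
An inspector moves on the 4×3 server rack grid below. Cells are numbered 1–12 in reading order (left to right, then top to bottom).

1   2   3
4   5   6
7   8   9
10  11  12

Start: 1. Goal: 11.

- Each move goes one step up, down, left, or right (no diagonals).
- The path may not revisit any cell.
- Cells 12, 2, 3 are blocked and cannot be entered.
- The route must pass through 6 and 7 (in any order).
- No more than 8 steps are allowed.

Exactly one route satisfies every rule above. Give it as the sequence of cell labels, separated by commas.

The 8-move cap with required stops at 6, 7 leaves no slack for detours.
Route from 1: down 1 to 4, right 2 to 6, down 1 to 9, left 2 to 7, down 1 to 10, right 1 to 11 — 8 moves in all.
Check: all required cells visited; 8 ≤ 8 moves.

1, 4, 5, 6, 9, 8, 7, 10, 11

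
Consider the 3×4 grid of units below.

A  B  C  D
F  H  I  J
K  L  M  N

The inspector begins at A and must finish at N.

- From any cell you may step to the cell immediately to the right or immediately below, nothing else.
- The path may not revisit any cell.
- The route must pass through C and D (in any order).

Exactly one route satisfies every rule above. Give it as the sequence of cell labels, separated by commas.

A, B, C, D, J, N

Moves only go right or down, so the column and row indices never decrease.
Route from A: right 3 to D, down 2 to N — 5 moves in all.
Check: all required cells visited.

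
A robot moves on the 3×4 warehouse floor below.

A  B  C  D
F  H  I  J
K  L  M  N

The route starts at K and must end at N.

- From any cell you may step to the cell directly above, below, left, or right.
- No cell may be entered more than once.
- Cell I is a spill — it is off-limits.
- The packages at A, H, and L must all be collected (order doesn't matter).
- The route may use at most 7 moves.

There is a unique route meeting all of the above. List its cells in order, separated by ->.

The 7-move cap with required stops at A, H, L leaves no slack for detours.
Route from K: up 2 to A, right 1 to B, down 2 to L, right 2 to N — 7 moves in all.
Check: all required cells visited; 7 ≤ 7 moves.

K -> F -> A -> B -> H -> L -> M -> N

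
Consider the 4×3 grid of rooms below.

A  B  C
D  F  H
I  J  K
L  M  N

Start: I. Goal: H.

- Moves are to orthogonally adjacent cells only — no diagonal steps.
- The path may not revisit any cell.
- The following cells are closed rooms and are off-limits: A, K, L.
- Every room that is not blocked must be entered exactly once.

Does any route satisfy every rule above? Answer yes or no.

no

Cell N has only one open neighbour but is neither the start nor the goal, so a Hamiltonian route would have to both enter and leave it through the same neighbour — impossible without revisiting.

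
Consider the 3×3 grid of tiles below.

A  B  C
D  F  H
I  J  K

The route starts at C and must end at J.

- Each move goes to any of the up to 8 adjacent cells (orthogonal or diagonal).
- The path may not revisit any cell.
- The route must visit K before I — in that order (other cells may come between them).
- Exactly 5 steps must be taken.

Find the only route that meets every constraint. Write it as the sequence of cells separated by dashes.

The waypoints must appear in the order K, I, with no cell reused.
Route from C: 2× down (reaching K), up-left to F, down-left to I, right to J — 5 moves in all.
Check: order respected (K at step 2, I at step 4); 5 moves as required.

C - H - K - F - I - J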